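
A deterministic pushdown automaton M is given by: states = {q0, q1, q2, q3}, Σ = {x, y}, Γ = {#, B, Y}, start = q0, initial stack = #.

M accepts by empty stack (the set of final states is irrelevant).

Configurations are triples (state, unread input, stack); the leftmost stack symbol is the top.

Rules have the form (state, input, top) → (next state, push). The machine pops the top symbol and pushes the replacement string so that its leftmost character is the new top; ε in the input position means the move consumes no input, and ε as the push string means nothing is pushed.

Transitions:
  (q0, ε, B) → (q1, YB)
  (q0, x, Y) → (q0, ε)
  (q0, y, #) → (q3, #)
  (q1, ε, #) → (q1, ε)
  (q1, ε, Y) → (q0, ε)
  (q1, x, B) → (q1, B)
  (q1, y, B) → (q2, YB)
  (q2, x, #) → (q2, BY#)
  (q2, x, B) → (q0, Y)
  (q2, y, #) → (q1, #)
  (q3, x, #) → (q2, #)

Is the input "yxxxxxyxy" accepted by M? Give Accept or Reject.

Accept

(q0, yxxxxxyxy, #)
  read y, top #: go to q3, push # → (q3, xxxxxyxy, #)
  read x, top #: go to q2, push # → (q2, xxxxyxy, #)
  read x, top #: go to q2, push BY# → (q2, xxxyxy, BY#)
  read x, top B: go to q0, push Y → (q0, xxyxy, YY#)
  read x, top Y: go to q0, push ε → (q0, xyxy, Y#)
  read x, top Y: go to q0, push ε → (q0, yxy, #)
  read y, top #: go to q3, push # → (q3, xy, #)
  read x, top #: go to q2, push # → (q2, y, #)
  read y, top #: go to q1, push # → (q1, ε, #)
  ε-move, top #: go to q1, push ε → (q1, ε, ε)
All input consumed and the stack is empty.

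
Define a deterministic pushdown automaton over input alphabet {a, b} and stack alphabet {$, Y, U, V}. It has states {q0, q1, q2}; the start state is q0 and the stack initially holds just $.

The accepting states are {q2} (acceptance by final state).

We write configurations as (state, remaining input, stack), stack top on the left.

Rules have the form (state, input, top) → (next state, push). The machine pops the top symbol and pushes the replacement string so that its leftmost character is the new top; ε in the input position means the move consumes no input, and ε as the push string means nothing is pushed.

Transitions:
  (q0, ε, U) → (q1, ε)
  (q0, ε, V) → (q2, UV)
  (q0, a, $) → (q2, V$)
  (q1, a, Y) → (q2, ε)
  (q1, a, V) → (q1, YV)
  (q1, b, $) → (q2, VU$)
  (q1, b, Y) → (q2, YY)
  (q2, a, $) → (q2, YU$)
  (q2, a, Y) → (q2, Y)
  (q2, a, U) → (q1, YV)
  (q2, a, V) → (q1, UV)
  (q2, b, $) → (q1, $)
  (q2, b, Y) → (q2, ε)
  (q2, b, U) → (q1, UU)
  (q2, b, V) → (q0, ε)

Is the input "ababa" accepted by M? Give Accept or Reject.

(q0, ababa, $) ⊢ (q2, baba, V$) ⊢ (q0, aba, $) ⊢ (q2, ba, V$) ⊢ (q0, a, $) ⊢ (q2, ε, V$)
All input consumed; state q2 ∈ F.

Accept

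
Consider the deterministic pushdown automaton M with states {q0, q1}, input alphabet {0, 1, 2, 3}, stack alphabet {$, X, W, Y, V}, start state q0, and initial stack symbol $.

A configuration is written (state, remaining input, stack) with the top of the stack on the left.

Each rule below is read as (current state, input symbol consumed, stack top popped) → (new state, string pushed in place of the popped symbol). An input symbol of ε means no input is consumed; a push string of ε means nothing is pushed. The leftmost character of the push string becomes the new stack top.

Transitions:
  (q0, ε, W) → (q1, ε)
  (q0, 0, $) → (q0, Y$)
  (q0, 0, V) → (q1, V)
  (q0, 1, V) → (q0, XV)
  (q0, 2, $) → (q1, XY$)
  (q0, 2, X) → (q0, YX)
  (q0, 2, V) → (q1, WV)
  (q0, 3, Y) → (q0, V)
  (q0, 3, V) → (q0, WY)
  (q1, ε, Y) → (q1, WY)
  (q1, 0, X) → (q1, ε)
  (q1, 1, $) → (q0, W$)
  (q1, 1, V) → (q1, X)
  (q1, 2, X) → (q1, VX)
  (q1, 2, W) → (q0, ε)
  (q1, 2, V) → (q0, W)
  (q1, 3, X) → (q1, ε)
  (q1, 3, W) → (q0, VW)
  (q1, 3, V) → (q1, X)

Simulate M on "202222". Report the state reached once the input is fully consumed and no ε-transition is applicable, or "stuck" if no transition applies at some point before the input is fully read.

(q0, 202222, $)
  read 2, top $: go to q1, push XY$ → (q1, 02222, XY$)
  read 0, top X: go to q1, push ε → (q1, 2222, Y$)
  ε-move, top Y: go to q1, push WY → (q1, 2222, WY$)
  read 2, top W: go to q0, push ε → (q0, 222, Y$)
No transition for (q0, 2, top Y); M blocks with input 222 remaining.

stuck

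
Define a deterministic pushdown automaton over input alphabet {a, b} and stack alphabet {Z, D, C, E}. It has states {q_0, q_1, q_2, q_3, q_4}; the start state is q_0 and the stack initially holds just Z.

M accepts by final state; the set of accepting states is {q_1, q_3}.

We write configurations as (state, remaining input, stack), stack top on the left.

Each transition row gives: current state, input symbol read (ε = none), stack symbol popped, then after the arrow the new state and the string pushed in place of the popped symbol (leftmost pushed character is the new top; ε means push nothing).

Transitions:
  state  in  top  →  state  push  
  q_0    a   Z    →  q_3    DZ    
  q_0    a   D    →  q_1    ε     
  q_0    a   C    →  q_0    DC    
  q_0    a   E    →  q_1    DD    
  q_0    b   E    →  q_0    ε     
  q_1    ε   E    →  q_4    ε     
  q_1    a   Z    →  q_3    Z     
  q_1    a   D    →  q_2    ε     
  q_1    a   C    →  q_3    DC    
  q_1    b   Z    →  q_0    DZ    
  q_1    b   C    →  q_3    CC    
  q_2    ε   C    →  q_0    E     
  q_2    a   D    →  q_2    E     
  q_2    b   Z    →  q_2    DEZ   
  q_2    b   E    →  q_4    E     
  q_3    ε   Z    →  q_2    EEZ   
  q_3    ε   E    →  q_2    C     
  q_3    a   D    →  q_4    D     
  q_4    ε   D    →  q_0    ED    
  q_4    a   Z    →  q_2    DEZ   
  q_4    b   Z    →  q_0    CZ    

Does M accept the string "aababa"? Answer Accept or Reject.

(q_0, aababa, Z) ⊢ (q_3, ababa, DZ) ⊢ (q_4, baba, DZ) ⊢ (q_0, baba, EDZ) ⊢ (q_0, aba, DZ) ⊢ (q_1, ba, Z) ⊢ (q_0, a, DZ) ⊢ (q_1, ε, Z)
All input consumed; state q_1 ∈ F.

Accept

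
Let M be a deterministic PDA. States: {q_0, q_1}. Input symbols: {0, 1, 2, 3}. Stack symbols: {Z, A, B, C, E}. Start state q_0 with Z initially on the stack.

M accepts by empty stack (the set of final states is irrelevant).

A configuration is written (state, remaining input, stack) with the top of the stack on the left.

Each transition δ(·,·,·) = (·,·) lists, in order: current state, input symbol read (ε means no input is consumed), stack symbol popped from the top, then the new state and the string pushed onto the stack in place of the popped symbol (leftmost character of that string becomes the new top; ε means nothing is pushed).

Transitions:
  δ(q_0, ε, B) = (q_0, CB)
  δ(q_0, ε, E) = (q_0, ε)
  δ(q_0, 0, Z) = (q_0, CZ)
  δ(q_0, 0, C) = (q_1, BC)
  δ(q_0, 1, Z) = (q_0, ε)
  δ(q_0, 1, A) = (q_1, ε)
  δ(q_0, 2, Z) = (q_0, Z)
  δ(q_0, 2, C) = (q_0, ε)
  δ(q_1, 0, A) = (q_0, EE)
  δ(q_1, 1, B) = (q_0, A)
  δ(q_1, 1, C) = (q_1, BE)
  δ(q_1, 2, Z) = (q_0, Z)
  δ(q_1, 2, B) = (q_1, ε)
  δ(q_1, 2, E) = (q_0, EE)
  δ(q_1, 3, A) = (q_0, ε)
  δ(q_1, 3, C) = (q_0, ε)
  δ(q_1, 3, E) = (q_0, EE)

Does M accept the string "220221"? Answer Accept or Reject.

Accept

(q_0, 220221, Z)
  read 2, top Z: go to q_0, push Z → (q_0, 20221, Z)
  read 2, top Z: go to q_0, push Z → (q_0, 0221, Z)
  read 0, top Z: go to q_0, push CZ → (q_0, 221, CZ)
  read 2, top C: go to q_0, push ε → (q_0, 21, Z)
  read 2, top Z: go to q_0, push Z → (q_0, 1, Z)
  read 1, top Z: go to q_0, push ε → (q_0, ε, ε)
All input consumed and the stack is empty.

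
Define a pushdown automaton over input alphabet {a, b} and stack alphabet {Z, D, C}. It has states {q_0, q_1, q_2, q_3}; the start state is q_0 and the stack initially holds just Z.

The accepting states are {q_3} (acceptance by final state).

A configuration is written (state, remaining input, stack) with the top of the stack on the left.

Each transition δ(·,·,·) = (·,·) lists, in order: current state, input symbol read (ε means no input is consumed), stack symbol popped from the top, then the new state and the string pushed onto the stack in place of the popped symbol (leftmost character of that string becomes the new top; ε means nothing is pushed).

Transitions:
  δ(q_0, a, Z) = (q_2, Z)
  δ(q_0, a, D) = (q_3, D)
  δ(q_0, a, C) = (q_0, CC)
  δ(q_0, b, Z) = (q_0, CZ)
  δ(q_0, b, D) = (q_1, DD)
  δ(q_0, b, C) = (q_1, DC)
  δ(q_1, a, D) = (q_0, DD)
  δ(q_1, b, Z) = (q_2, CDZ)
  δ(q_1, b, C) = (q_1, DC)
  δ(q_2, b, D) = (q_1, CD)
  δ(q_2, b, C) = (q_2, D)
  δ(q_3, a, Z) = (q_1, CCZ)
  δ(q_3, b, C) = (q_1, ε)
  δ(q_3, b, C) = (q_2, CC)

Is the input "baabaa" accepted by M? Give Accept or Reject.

Accept

One accepting computation: (q_0, baabaa, Z) ⊢ (q_0, aabaa, CZ) ⊢ (q_0, abaa, CCZ) ⊢ (q_0, baa, CCCZ) ⊢ (q_1, aa, DCCCZ) ⊢ (q_0, a, DDCCCZ) ⊢ (q_3, ε, DDCCCZ)
All input consumed and state q_3 ∈ F.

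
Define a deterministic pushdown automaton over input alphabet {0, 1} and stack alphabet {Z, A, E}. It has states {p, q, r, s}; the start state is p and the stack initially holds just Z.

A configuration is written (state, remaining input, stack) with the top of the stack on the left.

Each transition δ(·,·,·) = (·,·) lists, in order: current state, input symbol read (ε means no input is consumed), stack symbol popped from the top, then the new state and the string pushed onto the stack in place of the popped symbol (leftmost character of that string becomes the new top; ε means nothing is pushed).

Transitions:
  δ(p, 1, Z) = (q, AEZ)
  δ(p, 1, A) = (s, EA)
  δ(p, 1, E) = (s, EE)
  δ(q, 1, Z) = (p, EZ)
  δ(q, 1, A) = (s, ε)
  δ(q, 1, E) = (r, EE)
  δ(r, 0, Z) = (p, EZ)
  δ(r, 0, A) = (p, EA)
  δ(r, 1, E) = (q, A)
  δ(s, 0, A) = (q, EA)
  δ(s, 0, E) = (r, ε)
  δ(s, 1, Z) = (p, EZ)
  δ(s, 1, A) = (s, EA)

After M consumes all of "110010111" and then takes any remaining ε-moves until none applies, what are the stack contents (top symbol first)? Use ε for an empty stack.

EZ

(p, 110010111, Z)
  read 1, top Z: go to q, push AEZ → (q, 10010111, AEZ)
  read 1, top A: go to s, push ε → (s, 0010111, EZ)
  read 0, top E: go to r, push ε → (r, 010111, Z)
  read 0, top Z: go to p, push EZ → (p, 10111, EZ)
  read 1, top E: go to s, push EE → (s, 0111, EEZ)
  read 0, top E: go to r, push ε → (r, 111, EZ)
  read 1, top E: go to q, push A → (q, 11, AZ)
  read 1, top A: go to s, push ε → (s, 1, Z)
  read 1, top Z: go to p, push EZ → (p, ε, EZ)
All input consumed in state p with stack EZ.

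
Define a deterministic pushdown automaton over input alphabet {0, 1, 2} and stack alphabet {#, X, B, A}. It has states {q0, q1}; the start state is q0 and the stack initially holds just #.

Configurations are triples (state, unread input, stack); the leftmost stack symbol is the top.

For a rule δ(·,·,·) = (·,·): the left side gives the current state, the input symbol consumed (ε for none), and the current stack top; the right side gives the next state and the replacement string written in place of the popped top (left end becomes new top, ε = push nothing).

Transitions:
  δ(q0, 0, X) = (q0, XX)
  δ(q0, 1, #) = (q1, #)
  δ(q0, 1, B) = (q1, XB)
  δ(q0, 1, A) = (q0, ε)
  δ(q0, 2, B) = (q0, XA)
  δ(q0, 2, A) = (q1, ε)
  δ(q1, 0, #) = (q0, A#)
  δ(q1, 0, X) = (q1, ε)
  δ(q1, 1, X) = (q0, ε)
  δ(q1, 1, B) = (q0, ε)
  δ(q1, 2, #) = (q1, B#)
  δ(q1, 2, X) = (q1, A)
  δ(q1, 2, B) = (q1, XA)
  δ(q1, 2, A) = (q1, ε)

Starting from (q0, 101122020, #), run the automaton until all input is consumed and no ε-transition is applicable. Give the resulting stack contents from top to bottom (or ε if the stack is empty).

(q0, 101122020, #)
  read 1, top #: go to q1, push # → (q1, 01122020, #)
  read 0, top #: go to q0, push A# → (q0, 1122020, A#)
  read 1, top A: go to q0, push ε → (q0, 122020, #)
  read 1, top #: go to q1, push # → (q1, 22020, #)
  read 2, top #: go to q1, push B# → (q1, 2020, B#)
  read 2, top B: go to q1, push XA → (q1, 020, XA#)
  read 0, top X: go to q1, push ε → (q1, 20, A#)
  read 2, top A: go to q1, push ε → (q1, 0, #)
  read 0, top #: go to q0, push A# → (q0, ε, A#)
All input consumed in state q0 with stack A#.

A#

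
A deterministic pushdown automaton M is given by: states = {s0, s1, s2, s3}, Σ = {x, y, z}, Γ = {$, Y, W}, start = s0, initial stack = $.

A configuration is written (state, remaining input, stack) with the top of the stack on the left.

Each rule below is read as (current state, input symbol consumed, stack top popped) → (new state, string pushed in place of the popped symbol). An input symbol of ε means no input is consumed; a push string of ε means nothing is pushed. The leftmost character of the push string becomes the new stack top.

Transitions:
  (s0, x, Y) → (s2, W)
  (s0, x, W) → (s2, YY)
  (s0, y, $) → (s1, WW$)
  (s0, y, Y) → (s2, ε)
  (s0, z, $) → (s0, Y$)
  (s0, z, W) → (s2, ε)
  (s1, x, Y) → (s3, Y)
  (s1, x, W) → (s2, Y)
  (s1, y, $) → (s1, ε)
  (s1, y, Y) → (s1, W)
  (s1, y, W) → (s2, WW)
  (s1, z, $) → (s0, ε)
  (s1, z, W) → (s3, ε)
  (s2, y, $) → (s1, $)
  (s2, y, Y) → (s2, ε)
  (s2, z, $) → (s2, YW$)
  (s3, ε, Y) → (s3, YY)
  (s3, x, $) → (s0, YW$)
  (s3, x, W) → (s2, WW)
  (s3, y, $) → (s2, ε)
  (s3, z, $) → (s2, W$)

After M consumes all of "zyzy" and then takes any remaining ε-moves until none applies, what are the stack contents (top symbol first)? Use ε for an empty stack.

(s0, zyzy, $)
  read z, top $: go to s0, push Y$ → (s0, yzy, Y$)
  read y, top Y: go to s2, push ε → (s2, zy, $)
  read z, top $: go to s2, push YW$ → (s2, y, YW$)
  read y, top Y: go to s2, push ε → (s2, ε, W$)
All input consumed in state s2 with stack W$.

W$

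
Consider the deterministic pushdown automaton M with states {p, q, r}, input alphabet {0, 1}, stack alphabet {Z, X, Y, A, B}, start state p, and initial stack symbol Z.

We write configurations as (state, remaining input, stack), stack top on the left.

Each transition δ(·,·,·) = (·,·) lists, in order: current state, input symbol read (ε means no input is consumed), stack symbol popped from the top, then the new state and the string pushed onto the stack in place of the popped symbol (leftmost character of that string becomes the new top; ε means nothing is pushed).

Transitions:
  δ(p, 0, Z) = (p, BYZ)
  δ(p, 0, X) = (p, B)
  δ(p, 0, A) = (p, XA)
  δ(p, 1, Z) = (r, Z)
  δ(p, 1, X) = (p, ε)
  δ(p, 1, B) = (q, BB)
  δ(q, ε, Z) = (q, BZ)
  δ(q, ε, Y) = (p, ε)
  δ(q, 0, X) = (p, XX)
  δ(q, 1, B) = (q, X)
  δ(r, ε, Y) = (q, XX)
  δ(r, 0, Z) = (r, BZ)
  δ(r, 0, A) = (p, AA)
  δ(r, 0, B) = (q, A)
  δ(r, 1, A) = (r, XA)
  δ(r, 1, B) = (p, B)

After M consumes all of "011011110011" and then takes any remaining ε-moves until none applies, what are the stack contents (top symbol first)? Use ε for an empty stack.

XBXBYZ

(p, 011011110011, Z) ⊢ (p, 11011110011, BYZ) ⊢ (q, 1011110011, BBYZ) ⊢ (q, 011110011, XBYZ) ⊢ (p, 11110011, XXBYZ) ⊢ (p, 1110011, XBYZ) ⊢ (p, 110011, BYZ) ⊢ (q, 10011, BBYZ) ⊢ (q, 0011, XBYZ) ⊢ (p, 011, XXBYZ) ⊢ (p, 11, BXBYZ) ⊢ (q, 1, BBXBYZ) ⊢ (q, ε, XBXBYZ)
All input consumed in state q with stack XBXBYZ.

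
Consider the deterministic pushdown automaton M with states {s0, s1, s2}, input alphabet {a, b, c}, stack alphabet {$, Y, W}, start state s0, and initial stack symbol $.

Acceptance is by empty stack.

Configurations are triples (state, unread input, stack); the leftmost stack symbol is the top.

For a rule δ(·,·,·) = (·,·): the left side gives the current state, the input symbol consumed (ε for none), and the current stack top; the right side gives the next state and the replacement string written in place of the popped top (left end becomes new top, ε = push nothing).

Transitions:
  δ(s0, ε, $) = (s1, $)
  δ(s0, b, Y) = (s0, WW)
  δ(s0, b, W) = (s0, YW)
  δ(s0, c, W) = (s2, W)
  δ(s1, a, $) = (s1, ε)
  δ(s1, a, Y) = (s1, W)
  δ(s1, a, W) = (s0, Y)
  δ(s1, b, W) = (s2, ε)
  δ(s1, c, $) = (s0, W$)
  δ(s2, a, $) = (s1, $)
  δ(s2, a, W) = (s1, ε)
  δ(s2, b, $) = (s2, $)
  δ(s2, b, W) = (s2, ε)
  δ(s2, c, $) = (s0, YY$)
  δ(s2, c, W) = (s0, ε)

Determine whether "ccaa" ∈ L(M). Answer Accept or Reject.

(s0, ccaa, $)
  ε-move, top $: go to s1, push $ → (s1, ccaa, $)
  read c, top $: go to s0, push W$ → (s0, caa, W$)
  read c, top W: go to s2, push W → (s2, aa, W$)
  read a, top W: go to s1, push ε → (s1, a, $)
  read a, top $: go to s1, push ε → (s1, ε, ε)
All input consumed and the stack is empty.

Accept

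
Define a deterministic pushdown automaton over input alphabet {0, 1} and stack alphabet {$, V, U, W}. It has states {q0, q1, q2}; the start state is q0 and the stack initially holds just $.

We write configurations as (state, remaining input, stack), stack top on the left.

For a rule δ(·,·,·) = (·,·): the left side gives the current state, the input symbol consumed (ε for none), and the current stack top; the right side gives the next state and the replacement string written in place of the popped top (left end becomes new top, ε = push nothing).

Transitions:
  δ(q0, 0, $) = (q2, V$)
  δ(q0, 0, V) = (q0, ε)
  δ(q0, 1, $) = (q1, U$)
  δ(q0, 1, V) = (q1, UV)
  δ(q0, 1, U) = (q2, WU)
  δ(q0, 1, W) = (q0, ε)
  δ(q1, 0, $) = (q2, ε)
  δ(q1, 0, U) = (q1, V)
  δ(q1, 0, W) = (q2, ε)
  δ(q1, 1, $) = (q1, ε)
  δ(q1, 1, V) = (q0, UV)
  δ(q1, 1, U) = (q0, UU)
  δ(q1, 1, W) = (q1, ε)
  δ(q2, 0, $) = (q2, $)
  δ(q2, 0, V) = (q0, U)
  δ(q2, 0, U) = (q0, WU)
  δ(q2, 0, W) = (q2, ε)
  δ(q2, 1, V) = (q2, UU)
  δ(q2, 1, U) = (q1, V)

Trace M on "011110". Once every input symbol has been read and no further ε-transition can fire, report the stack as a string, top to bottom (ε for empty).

UVU$

(q0, 011110, $)
  read 0, top $: go to q2, push V$ → (q2, 11110, V$)
  read 1, top V: go to q2, push UU → (q2, 1110, UU$)
  read 1, top U: go to q1, push V → (q1, 110, VU$)
  read 1, top V: go to q0, push UV → (q0, 10, UVU$)
  read 1, top U: go to q2, push WU → (q2, 0, WUVU$)
  read 0, top W: go to q2, push ε → (q2, ε, UVU$)
All input consumed in state q2 with stack UVU$.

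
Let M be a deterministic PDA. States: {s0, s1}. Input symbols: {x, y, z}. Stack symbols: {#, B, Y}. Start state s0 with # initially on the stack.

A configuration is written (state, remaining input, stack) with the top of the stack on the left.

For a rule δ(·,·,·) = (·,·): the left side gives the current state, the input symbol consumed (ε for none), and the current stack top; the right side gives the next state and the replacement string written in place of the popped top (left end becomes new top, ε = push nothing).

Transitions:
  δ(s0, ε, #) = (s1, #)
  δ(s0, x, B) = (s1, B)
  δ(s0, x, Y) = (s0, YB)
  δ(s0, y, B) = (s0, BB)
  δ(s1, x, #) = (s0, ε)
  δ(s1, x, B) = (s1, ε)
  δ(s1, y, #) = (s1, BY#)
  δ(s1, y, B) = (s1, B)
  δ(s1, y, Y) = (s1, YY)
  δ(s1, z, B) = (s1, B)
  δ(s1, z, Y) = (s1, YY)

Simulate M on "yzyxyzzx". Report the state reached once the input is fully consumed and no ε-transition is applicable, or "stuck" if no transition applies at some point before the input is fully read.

(s0, yzyxyzzx, #)
  ε-move, top #: go to s1, push # → (s1, yzyxyzzx, #)
  read y, top #: go to s1, push BY# → (s1, zyxyzzx, BY#)
  read z, top B: go to s1, push B → (s1, yxyzzx, BY#)
  read y, top B: go to s1, push B → (s1, xyzzx, BY#)
  read x, top B: go to s1, push ε → (s1, yzzx, Y#)
  read y, top Y: go to s1, push YY → (s1, zzx, YY#)
  read z, top Y: go to s1, push YY → (s1, zx, YYY#)
  read z, top Y: go to s1, push YY → (s1, x, YYYY#)
No transition for (s1, x, top Y); M blocks with input x remaining.

stuck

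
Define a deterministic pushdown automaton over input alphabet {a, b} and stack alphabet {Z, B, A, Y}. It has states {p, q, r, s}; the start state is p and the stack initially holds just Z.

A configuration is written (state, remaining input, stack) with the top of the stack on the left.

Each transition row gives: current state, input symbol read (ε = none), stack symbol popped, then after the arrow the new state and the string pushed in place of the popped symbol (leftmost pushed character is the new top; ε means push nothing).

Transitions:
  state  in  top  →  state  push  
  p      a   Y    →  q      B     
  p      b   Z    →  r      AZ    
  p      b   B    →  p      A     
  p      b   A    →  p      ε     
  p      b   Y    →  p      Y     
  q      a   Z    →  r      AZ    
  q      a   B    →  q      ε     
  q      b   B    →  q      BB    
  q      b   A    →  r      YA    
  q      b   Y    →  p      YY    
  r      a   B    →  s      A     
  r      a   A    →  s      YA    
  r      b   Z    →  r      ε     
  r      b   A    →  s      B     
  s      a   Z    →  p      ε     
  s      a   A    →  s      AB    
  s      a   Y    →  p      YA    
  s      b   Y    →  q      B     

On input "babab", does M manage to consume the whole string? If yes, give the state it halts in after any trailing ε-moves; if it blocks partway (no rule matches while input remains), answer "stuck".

(p, babab, Z)
  read b, top Z: go to r, push AZ → (r, abab, AZ)
  read a, top A: go to s, push YA → (s, bab, YAZ)
  read b, top Y: go to q, push B → (q, ab, BAZ)
  read a, top B: go to q, push ε → (q, b, AZ)
  read b, top A: go to r, push YA → (r, ε, YAZ)
All input consumed; M is in state r.

r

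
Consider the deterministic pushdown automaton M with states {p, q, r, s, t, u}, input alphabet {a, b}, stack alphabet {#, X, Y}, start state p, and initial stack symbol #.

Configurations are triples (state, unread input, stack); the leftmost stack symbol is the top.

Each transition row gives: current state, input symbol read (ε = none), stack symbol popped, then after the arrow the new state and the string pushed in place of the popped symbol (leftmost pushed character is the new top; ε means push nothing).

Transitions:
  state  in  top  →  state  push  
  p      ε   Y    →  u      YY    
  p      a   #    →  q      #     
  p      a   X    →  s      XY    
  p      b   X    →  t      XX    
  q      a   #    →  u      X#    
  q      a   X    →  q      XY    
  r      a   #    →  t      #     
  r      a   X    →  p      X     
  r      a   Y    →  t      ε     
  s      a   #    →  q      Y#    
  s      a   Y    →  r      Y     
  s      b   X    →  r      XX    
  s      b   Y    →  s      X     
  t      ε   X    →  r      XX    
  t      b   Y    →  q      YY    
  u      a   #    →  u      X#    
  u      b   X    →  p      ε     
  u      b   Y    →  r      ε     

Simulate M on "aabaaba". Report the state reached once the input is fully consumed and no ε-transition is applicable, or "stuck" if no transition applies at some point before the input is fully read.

q

(p, aabaaba, #)
  read a, top #: go to q, push # → (q, abaaba, #)
  read a, top #: go to u, push X# → (u, baaba, X#)
  read b, top X: go to p, push ε → (p, aaba, #)
  read a, top #: go to q, push # → (q, aba, #)
  read a, top #: go to u, push X# → (u, ba, X#)
  read b, top X: go to p, push ε → (p, a, #)
  read a, top #: go to q, push # → (q, ε, #)
All input consumed; M is in state q.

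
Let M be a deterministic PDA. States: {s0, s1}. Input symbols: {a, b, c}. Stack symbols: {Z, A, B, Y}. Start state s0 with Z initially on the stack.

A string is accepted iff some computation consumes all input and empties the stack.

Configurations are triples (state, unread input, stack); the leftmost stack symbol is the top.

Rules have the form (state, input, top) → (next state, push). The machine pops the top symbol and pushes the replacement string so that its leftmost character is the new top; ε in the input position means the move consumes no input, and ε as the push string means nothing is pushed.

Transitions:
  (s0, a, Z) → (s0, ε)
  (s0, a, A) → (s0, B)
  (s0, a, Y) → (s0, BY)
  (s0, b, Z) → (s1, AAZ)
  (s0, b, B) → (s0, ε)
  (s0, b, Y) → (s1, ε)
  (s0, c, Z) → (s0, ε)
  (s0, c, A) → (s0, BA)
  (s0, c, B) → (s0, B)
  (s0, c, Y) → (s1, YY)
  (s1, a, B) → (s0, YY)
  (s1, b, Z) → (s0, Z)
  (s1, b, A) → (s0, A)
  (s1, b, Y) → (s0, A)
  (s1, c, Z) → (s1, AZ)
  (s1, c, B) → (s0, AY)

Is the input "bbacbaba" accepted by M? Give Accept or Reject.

Accept

(s0, bbacbaba, Z)
  read b, top Z: go to s1, push AAZ → (s1, bacbaba, AAZ)
  read b, top A: go to s0, push A → (s0, acbaba, AAZ)
  read a, top A: go to s0, push B → (s0, cbaba, BAZ)
  read c, top B: go to s0, push B → (s0, baba, BAZ)
  read b, top B: go to s0, push ε → (s0, aba, AZ)
  read a, top A: go to s0, push B → (s0, ba, BZ)
  read b, top B: go to s0, push ε → (s0, a, Z)
  read a, top Z: go to s0, push ε → (s0, ε, ε)
All input consumed and the stack is empty.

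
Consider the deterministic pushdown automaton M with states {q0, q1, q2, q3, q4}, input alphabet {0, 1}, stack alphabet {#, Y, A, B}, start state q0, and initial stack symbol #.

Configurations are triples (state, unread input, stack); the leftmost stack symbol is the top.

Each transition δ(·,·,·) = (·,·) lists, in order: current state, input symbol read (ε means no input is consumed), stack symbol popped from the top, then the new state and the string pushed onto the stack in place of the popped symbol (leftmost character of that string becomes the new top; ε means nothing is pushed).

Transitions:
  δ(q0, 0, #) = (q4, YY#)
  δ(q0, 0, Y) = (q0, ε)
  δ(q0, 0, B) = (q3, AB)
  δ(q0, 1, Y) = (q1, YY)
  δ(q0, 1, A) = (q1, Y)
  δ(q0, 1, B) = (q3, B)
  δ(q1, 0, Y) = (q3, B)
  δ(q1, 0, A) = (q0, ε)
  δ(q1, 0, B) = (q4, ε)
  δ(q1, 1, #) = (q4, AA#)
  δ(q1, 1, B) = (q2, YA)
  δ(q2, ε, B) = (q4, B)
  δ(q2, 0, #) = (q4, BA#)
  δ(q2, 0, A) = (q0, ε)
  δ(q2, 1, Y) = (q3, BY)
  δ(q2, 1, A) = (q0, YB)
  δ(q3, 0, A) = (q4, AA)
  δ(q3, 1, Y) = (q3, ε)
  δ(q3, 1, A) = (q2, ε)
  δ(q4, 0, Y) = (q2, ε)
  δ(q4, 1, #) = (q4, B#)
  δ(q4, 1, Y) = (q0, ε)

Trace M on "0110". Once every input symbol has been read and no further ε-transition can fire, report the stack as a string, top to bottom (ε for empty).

(q0, 0110, #)
  read 0, top #: go to q4, push YY# → (q4, 110, YY#)
  read 1, top Y: go to q0, push ε → (q0, 10, Y#)
  read 1, top Y: go to q1, push YY → (q1, 0, YY#)
  read 0, top Y: go to q3, push B → (q3, ε, BY#)
All input consumed in state q3 with stack BY#.

BY#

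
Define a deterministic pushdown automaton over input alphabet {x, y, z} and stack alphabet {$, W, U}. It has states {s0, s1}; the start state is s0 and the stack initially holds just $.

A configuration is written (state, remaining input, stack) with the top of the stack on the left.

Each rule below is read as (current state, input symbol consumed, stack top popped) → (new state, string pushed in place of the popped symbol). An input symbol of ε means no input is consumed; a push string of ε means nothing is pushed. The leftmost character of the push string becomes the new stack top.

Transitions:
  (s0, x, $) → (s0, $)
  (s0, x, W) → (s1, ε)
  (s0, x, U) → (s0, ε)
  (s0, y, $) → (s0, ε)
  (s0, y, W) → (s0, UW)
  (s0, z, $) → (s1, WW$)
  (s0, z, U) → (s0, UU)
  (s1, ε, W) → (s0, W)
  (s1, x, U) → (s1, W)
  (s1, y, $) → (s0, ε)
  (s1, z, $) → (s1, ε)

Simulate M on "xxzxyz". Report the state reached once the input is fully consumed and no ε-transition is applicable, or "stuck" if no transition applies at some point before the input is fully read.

s0

(s0, xxzxyz, $) ⊢ (s0, xzxyz, $) ⊢ (s0, zxyz, $) ⊢ (s1, xyz, WW$) ⊢ (s0, xyz, WW$) ⊢ (s1, yz, W$) ⊢ (s0, yz, W$) ⊢ (s0, z, UW$) ⊢ (s0, ε, UUW$)
All input consumed; M is in state s0.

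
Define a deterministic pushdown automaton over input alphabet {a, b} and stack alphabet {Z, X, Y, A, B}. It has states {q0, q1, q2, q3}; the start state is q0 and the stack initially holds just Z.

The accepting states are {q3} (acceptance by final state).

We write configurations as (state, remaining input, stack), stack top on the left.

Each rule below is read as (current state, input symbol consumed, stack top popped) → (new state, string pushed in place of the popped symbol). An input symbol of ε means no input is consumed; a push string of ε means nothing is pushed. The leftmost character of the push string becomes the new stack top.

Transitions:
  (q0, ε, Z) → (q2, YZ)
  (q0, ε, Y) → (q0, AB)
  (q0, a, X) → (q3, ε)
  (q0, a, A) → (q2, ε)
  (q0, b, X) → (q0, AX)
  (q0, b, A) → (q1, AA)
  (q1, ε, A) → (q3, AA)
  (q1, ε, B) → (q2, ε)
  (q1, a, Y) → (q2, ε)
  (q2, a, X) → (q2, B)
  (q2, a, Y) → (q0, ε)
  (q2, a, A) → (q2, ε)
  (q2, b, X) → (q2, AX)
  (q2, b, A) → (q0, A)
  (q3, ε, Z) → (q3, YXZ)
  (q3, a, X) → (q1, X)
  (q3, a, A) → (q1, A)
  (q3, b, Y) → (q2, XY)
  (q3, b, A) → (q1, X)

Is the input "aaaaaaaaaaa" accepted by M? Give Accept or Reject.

(q0, aaaaaaaaaaa, Z)
  ε-move, top Z: go to q2, push YZ → (q2, aaaaaaaaaaa, YZ)
  read a, top Y: go to q0, push ε → (q0, aaaaaaaaaa, Z)
  ε-move, top Z: go to q2, push YZ → (q2, aaaaaaaaaa, YZ)
  read a, top Y: go to q0, push ε → (q0, aaaaaaaaa, Z)
  ε-move, top Z: go to q2, push YZ → (q2, aaaaaaaaa, YZ)
  read a, top Y: go to q0, push ε → (q0, aaaaaaaa, Z)
  ε-move, top Z: go to q2, push YZ → (q2, aaaaaaaa, YZ)
  read a, top Y: go to q0, push ε → (q0, aaaaaaa, Z)
  ε-move, top Z: go to q2, push YZ → (q2, aaaaaaa, YZ)
  read a, top Y: go to q0, push ε → (q0, aaaaaa, Z)
  ε-move, top Z: go to q2, push YZ → (q2, aaaaaa, YZ)
  read a, top Y: go to q0, push ε → (q0, aaaaa, Z)
  ε-move, top Z: go to q2, push YZ → (q2, aaaaa, YZ)
  read a, top Y: go to q0, push ε → (q0, aaaa, Z)
  ε-move, top Z: go to q2, push YZ → (q2, aaaa, YZ)
  read a, top Y: go to q0, push ε → (q0, aaa, Z)
  ε-move, top Z: go to q2, push YZ → (q2, aaa, YZ)
  read a, top Y: go to q0, push ε → (q0, aa, Z)
  ε-move, top Z: go to q2, push YZ → (q2, aa, YZ)
  read a, top Y: go to q0, push ε → (q0, a, Z)
  ε-move, top Z: go to q2, push YZ → (q2, a, YZ)
  read a, top Y: go to q0, push ε → (q0, ε, Z)
  ε-move, top Z: go to q2, push YZ → (q2, ε, YZ)
All input consumed; state q2 ∉ F and no further ε-move applies.

Reject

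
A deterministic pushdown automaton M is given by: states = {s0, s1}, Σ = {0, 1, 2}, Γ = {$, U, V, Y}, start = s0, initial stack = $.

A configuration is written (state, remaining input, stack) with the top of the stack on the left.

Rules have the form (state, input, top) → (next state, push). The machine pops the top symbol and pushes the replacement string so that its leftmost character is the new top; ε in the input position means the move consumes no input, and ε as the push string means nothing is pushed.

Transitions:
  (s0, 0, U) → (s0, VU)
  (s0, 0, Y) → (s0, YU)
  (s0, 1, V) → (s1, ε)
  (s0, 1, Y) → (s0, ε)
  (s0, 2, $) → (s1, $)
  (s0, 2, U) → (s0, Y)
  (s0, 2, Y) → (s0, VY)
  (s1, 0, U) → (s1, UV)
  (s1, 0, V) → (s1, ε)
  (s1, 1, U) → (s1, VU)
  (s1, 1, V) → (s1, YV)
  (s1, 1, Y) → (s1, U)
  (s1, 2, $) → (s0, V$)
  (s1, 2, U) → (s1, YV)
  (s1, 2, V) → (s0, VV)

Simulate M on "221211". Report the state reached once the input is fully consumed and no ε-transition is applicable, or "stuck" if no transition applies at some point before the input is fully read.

stuck

(s0, 221211, $)
  read 2, top $: go to s1, push $ → (s1, 21211, $)
  read 2, top $: go to s0, push V$ → (s0, 1211, V$)
  read 1, top V: go to s1, push ε → (s1, 211, $)
  read 2, top $: go to s0, push V$ → (s0, 11, V$)
  read 1, top V: go to s1, push ε → (s1, 1, $)
No transition for (s1, 1, top $); M blocks with input 1 remaining.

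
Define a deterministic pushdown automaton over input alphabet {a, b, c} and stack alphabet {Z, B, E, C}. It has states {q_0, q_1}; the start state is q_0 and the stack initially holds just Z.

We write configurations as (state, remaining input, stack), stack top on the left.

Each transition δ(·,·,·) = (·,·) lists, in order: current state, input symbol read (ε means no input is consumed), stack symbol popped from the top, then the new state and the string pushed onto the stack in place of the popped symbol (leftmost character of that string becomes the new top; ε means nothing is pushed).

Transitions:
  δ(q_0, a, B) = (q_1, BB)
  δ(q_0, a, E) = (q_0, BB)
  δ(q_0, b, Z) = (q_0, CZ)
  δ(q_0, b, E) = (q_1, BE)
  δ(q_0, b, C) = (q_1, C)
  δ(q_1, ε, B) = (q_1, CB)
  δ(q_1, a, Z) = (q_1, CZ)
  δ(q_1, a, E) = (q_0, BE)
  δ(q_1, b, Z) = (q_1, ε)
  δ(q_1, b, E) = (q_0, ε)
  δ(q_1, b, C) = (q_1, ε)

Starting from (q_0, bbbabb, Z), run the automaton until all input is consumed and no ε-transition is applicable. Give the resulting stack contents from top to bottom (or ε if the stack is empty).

ε

(q_0, bbbabb, Z)
  read b, top Z: go to q_0, push CZ → (q_0, bbabb, CZ)
  read b, top C: go to q_1, push C → (q_1, babb, CZ)
  read b, top C: go to q_1, push ε → (q_1, abb, Z)
  read a, top Z: go to q_1, push CZ → (q_1, bb, CZ)
  read b, top C: go to q_1, push ε → (q_1, b, Z)
  read b, top Z: go to q_1, push ε → (q_1, ε, ε)
All input consumed in state q_1 with stack ε.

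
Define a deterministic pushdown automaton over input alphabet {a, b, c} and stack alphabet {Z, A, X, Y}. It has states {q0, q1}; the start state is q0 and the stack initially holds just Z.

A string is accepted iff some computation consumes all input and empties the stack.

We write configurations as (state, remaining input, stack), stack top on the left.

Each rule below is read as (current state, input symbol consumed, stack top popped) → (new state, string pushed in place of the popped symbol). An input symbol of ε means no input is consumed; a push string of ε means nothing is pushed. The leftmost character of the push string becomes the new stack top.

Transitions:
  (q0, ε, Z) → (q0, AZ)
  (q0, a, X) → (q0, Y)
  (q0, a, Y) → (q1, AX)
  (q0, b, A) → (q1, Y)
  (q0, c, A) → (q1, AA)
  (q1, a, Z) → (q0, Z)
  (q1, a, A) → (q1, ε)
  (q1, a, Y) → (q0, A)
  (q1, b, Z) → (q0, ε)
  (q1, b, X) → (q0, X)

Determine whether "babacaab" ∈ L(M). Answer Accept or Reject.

Accept

(q0, babacaab, Z)
  ε-move, top Z: go to q0, push AZ → (q0, babacaab, AZ)
  read b, top A: go to q1, push Y → (q1, abacaab, YZ)
  read a, top Y: go to q0, push A → (q0, bacaab, AZ)
  read b, top A: go to q1, push Y → (q1, acaab, YZ)
  read a, top Y: go to q0, push A → (q0, caab, AZ)
  read c, top A: go to q1, push AA → (q1, aab, AAZ)
  read a, top A: go to q1, push ε → (q1, ab, AZ)
  read a, top A: go to q1, push ε → (q1, b, Z)
  read b, top Z: go to q0, push ε → (q0, ε, ε)
All input consumed and the stack is empty.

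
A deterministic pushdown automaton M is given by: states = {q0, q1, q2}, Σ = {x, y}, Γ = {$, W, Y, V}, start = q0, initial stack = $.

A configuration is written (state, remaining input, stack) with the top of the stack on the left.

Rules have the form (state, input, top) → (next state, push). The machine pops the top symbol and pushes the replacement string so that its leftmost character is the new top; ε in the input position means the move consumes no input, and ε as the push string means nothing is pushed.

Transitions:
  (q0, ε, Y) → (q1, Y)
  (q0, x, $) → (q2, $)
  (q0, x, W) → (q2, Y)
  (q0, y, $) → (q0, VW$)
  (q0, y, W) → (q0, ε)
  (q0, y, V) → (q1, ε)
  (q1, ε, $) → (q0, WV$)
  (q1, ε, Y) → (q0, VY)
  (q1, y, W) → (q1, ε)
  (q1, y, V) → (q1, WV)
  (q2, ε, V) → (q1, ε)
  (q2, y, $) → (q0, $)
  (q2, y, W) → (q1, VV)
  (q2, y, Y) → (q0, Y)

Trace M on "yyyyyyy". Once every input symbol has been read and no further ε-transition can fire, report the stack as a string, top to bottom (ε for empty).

WV$

(q0, yyyyyyy, $)
  read y, top $: go to q0, push VW$ → (q0, yyyyyy, VW$)
  read y, top V: go to q1, push ε → (q1, yyyyy, W$)
  read y, top W: go to q1, push ε → (q1, yyyy, $)
  ε-move, top $: go to q0, push WV$ → (q0, yyyy, WV$)
  read y, top W: go to q0, push ε → (q0, yyy, V$)
  read y, top V: go to q1, push ε → (q1, yy, $)
  ε-move, top $: go to q0, push WV$ → (q0, yy, WV$)
  read y, top W: go to q0, push ε → (q0, y, V$)
  read y, top V: go to q1, push ε → (q1, ε, $)
  ε-move, top $: go to q0, push WV$ → (q0, ε, WV$)
All input consumed in state q0 with stack WV$.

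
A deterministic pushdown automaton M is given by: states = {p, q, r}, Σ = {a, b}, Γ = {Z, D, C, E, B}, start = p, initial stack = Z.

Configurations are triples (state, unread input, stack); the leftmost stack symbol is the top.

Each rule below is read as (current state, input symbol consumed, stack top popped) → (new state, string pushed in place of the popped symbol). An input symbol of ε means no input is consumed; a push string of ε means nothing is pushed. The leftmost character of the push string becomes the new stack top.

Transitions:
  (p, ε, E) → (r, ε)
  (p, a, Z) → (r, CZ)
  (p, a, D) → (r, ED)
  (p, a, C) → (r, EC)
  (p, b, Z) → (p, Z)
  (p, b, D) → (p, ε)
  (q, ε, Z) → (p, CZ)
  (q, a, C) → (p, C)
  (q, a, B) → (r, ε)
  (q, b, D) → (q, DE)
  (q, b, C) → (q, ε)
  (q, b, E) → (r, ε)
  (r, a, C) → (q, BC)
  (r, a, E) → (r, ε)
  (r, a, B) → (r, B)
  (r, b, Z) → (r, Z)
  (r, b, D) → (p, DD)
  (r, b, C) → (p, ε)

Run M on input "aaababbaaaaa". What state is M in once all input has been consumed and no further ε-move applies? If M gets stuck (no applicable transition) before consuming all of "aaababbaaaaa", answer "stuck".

r

(p, aaababbaaaaa, Z)
  read a, top Z: go to r, push CZ → (r, aababbaaaaa, CZ)
  read a, top C: go to q, push BC → (q, ababbaaaaa, BCZ)
  read a, top B: go to r, push ε → (r, babbaaaaa, CZ)
  read b, top C: go to p, push ε → (p, abbaaaaa, Z)
  read a, top Z: go to r, push CZ → (r, bbaaaaa, CZ)
  read b, top C: go to p, push ε → (p, baaaaa, Z)
  read b, top Z: go to p, push Z → (p, aaaaa, Z)
  read a, top Z: go to r, push CZ → (r, aaaa, CZ)
  read a, top C: go to q, push BC → (q, aaa, BCZ)
  read a, top B: go to r, push ε → (r, aa, CZ)
  read a, top C: go to q, push BC → (q, a, BCZ)
  read a, top B: go to r, push ε → (r, ε, CZ)
All input consumed; M is in state r.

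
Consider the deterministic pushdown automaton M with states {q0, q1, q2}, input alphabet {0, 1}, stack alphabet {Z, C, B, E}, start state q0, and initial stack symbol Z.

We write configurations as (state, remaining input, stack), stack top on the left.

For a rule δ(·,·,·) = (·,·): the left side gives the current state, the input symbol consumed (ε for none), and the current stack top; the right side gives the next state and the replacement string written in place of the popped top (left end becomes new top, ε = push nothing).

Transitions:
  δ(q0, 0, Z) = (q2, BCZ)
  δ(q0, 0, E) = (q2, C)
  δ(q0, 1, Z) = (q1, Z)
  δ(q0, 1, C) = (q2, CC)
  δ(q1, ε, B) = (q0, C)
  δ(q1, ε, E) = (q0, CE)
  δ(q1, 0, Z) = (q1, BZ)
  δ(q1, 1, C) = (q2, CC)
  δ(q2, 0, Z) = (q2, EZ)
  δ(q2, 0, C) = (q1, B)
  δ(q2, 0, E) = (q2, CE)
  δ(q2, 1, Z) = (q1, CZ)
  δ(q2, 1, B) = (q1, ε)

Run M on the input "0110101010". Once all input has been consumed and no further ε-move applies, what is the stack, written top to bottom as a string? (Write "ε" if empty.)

(q0, 0110101010, Z) ⊢ (q2, 110101010, BCZ) ⊢ (q1, 10101010, CZ) ⊢ (q2, 0101010, CCZ) ⊢ (q1, 101010, BCZ) ⊢ (q0, 101010, CCZ) ⊢ (q2, 01010, CCCZ) ⊢ (q1, 1010, BCCZ) ⊢ (q0, 1010, CCCZ) ⊢ (q2, 010, CCCCZ) ⊢ (q1, 10, BCCCZ) ⊢ (q0, 10, CCCCZ) ⊢ (q2, 0, CCCCCZ) ⊢ (q1, ε, BCCCCZ) ⊢ (q0, ε, CCCCCZ)
All input consumed in state q0 with stack CCCCCZ.

CCCCCZ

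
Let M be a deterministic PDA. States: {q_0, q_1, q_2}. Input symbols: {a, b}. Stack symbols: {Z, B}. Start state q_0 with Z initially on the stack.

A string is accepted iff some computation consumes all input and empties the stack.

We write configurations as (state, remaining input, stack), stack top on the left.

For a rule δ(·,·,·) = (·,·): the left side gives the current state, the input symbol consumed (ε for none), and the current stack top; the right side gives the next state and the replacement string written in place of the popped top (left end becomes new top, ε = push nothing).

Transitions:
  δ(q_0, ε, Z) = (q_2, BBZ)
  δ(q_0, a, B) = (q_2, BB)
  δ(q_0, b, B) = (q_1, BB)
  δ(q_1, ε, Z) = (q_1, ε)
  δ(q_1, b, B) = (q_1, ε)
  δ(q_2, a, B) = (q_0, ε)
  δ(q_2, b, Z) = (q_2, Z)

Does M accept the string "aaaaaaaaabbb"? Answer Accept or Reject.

Accept

(q_0, aaaaaaaaabbb, Z)
  ε-move, top Z: go to q_2, push BBZ → (q_2, aaaaaaaaabbb, BBZ)
  read a, top B: go to q_0, push ε → (q_0, aaaaaaaabbb, BZ)
  read a, top B: go to q_2, push BB → (q_2, aaaaaaabbb, BBZ)
  read a, top B: go to q_0, push ε → (q_0, aaaaaabbb, BZ)
  read a, top B: go to q_2, push BB → (q_2, aaaaabbb, BBZ)
  read a, top B: go to q_0, push ε → (q_0, aaaabbb, BZ)
  read a, top B: go to q_2, push BB → (q_2, aaabbb, BBZ)
  read a, top B: go to q_0, push ε → (q_0, aabbb, BZ)
  read a, top B: go to q_2, push BB → (q_2, abbb, BBZ)
  read a, top B: go to q_0, push ε → (q_0, bbb, BZ)
  read b, top B: go to q_1, push BB → (q_1, bb, BBZ)
  read b, top B: go to q_1, push ε → (q_1, b, BZ)
  read b, top B: go to q_1, push ε → (q_1, ε, Z)
  ε-move, top Z: go to q_1, push ε → (q_1, ε, ε)
All input consumed and the stack is empty.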